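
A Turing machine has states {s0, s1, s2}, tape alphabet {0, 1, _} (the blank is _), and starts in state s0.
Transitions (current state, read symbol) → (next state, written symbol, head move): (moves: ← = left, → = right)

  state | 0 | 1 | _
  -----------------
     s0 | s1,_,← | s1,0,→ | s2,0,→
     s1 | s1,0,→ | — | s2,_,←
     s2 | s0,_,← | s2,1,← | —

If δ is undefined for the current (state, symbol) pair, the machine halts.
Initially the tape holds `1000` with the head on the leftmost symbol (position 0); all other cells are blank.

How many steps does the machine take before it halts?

12

state=s0 head=0 tape=__[1]000_   (s0,1)→(s1,0,→)
state=s1 head=1 tape=__0[0]00_   (s1,0)→(s1,0,→)
state=s1 head=2 tape=__00[0]0_   (s1,0)→(s1,0,→)
state=s1 head=3 tape=__000[0]_   (s1,0)→(s1,0,→)
state=s1 head=4 tape=__0000[_]   (s1,_)→(s2,_,←)
state=s2 head=3 tape=__000[0]_   (s2,0)→(s0,_,←)
state=s0 head=2 tape=__00[0]__   (s0,0)→(s1,_,←)
state=s1 head=1 tape=__0[0]___   (s1,0)→(s1,0,→)
state=s1 head=2 tape=__00[_]__   (s1,_)→(s2,_,←)
state=s2 head=1 tape=__0[0]___   (s2,0)→(s0,_,←)
state=s0 head=0 tape=__[0]____   (s0,0)→(s1,_,←)
state=s1 head=-1 tape=_[_]_____   (s1,_)→(s2,_,←)
state=s2 head=-2 tape=[_]______
M halts after 12 transitions.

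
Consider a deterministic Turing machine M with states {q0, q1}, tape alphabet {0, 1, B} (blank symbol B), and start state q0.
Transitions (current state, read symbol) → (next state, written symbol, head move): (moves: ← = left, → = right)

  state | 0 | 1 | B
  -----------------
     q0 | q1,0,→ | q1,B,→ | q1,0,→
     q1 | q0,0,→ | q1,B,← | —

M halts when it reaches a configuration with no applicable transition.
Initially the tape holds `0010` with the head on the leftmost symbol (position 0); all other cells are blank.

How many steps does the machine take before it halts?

5

q0 | [0]010BB   read 0 → write 0, move →, go to q1
q1 | 0[0]10BB   read 0 → write 0, move →, go to q0
q0 | 00[1]0BB   read 1 → write B, move →, go to q1
q1 | 00B[0]BB   read 0 → write 0, move →, go to q0
q0 | 00B0[B]B   read B → write 0, move →, go to q1
q1 | 00B00[B]
M halts after 5 transitions.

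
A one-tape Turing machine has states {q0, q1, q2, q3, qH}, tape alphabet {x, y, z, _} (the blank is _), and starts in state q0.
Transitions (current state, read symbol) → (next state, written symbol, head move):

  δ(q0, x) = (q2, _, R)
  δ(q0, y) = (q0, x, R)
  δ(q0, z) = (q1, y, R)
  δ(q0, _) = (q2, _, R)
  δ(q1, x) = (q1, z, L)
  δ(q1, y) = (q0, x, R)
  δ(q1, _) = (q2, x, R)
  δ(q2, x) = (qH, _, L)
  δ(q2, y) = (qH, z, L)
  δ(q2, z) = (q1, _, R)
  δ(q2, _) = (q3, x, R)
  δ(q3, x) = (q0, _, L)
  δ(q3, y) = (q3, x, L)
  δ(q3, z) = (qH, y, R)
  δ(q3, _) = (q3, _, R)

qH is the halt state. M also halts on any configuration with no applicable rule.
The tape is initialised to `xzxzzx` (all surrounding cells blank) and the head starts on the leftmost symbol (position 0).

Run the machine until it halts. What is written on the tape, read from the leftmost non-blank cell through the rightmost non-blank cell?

q0 | [x]zxzzx   read x → write _, move R, go to q2
q2 | _[z]xzzx   read z → write _, move R, go to q1
q1 | __[x]zzx   read x → write z, move L, go to q1
q1 | _[_]zzzx   read _ → write x, move R, go to q2
q2 | _x[z]zzx   read z → write _, move R, go to q1
q1 | _x_[z]zx
The non-blank tape span at halt is x_zzx.

x_zzx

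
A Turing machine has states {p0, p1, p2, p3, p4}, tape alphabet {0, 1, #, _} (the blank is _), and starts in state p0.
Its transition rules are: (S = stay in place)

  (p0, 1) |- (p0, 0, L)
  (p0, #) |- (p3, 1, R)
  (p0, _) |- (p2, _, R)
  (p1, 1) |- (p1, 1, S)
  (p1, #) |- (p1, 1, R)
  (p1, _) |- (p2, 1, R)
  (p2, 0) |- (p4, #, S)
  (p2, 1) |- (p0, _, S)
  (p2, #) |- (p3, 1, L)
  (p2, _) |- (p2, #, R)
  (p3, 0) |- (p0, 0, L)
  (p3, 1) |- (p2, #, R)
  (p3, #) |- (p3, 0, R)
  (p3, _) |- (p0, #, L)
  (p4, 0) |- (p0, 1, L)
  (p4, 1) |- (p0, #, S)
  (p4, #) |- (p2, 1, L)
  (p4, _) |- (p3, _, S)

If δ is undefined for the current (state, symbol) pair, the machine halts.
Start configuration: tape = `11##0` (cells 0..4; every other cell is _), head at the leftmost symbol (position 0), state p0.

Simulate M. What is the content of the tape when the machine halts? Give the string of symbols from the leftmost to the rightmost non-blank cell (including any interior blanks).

p0 | _[1]1##0   read 1 → write 0, move L, go to p0
p0 | [_]01##0   read _ → write _, move R, go to p2
p2 | _[0]1##0   read 0 → write #, move S, go to p4
p4 | _[#]1##0   read # → write 1, move L, go to p2
p2 | [_]11##0   read _ → write #, move R, go to p2
p2 | #[1]1##0   read 1 → write _, move S, go to p0
p0 | #[_]1##0   read _ → write _, move R, go to p2
p2 | #_[1]##0   read 1 → write _, move S, go to p0
p0 | #_[_]##0   read _ → write _, move R, go to p2
p2 | #__[#]#0   read # → write 1, move L, go to p3
p3 | #_[_]1#0   read _ → write #, move L, go to p0
p0 | #[_]#1#0   read _ → write _, move R, go to p2
p2 | #_[#]1#0   read # → write 1, move L, go to p3
p3 | #[_]11#0   read _ → write #, move L, go to p0
p0 | [#]#11#0   read # → write 1, move R, go to p3
p3 | 1[#]11#0   read # → write 0, move R, go to p3
p3 | 10[1]1#0   read 1 → write #, move R, go to p2
p2 | 10#[1]#0   read 1 → write _, move S, go to p0
p0 | 10#[_]#0   read _ → write _, move R, go to p2
p2 | 10#_[#]0   read # → write 1, move L, go to p3
p3 | 10#[_]10   read _ → write #, move L, go to p0
p0 | 10[#]#10   read # → write 1, move R, go to p3
p3 | 101[#]10   read # → write 0, move R, go to p3
p3 | 1010[1]0   read 1 → write #, move R, go to p2
p2 | 1010#[0]   read 0 → write #, move S, go to p4
p4 | 1010#[#]   read # → write 1, move L, go to p2
p2 | 1010[#]1   read # → write 1, move L, go to p3
p3 | 101[0]11   read 0 → write 0, move L, go to p0
p0 | 10[1]011   read 1 → write 0, move L, go to p0
p0 | 1[0]0011
The non-blank tape span at halt is 100011.

100011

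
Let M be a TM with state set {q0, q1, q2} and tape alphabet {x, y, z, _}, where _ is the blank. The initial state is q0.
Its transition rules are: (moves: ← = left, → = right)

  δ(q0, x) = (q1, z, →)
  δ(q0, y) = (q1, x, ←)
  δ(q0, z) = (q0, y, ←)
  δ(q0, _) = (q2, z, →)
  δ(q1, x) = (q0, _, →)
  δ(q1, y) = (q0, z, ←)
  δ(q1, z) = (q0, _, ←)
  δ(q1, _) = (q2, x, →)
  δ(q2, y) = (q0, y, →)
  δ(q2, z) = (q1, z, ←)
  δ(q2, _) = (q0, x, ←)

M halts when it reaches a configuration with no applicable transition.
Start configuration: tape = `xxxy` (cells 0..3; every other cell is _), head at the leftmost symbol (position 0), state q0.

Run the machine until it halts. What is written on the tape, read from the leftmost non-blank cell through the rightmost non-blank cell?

state=q0 head=0 tape=_[x]xxy   (q0,x)→(q1,z,→)
state=q1 head=1 tape=_z[x]xy   (q1,x)→(q0,_,→)
state=q0 head=2 tape=_z_[x]y   (q0,x)→(q1,z,→)
state=q1 head=3 tape=_z_z[y]   (q1,y)→(q0,z,←)
state=q0 head=2 tape=_z_[z]z   (q0,z)→(q0,y,←)
state=q0 head=1 tape=_z[_]yz   (q0,_)→(q2,z,→)
state=q2 head=2 tape=_zz[y]z   (q2,y)→(q0,y,→)
state=q0 head=3 tape=_zzy[z]   (q0,z)→(q0,y,←)
state=q0 head=2 tape=_zz[y]y   (q0,y)→(q1,x,←)
state=q1 head=1 tape=_z[z]xy   (q1,z)→(q0,_,←)
state=q0 head=0 tape=_[z]_xy   (q0,z)→(q0,y,←)
state=q0 head=-1 tape=[_]y_xy   (q0,_)→(q2,z,→)
state=q2 head=0 tape=z[y]_xy   (q2,y)→(q0,y,→)
state=q0 head=1 tape=zy[_]xy   (q0,_)→(q2,z,→)
state=q2 head=2 tape=zyz[x]y
The non-blank tape span at halt is zyzxy.

zyzxy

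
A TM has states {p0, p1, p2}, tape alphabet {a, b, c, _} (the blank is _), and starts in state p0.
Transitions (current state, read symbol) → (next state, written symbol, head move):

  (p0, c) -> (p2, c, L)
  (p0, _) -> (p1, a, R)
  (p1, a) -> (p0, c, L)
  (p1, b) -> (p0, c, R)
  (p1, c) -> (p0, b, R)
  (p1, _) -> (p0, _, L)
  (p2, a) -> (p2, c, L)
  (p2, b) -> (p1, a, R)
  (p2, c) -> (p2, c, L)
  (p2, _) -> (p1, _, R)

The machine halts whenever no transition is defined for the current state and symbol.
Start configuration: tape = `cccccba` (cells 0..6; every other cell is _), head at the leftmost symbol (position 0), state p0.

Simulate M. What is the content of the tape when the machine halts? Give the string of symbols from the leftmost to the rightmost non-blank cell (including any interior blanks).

state=p0 head=0 tape=_[c]ccccba   (p0,c)→(p2,c,L)
state=p2 head=-1 tape=[_]cccccba   (p2,_)→(p1,_,R)
state=p1 head=0 tape=_[c]ccccba   (p1,c)→(p0,b,R)
state=p0 head=1 tape=_b[c]cccba   (p0,c)→(p2,c,L)
state=p2 head=0 tape=_[b]ccccba   (p2,b)→(p1,a,R)
state=p1 head=1 tape=_a[c]cccba   (p1,c)→(p0,b,R)
state=p0 head=2 tape=_ab[c]ccba   (p0,c)→(p2,c,L)
state=p2 head=1 tape=_a[b]cccba   (p2,b)→(p1,a,R)
state=p1 head=2 tape=_aa[c]ccba   (p1,c)→(p0,b,R)
state=p0 head=3 tape=_aab[c]cba   (p0,c)→(p2,c,L)
state=p2 head=2 tape=_aa[b]ccba   (p2,b)→(p1,a,R)
state=p1 head=3 tape=_aaa[c]cba   (p1,c)→(p0,b,R)
state=p0 head=4 tape=_aaab[c]ba   (p0,c)→(p2,c,L)
state=p2 head=3 tape=_aaa[b]cba   (p2,b)→(p1,a,R)
state=p1 head=4 tape=_aaaa[c]ba   (p1,c)→(p0,b,R)
state=p0 head=5 tape=_aaaab[b]a
The non-blank tape span at halt is aaaabba.

aaaabba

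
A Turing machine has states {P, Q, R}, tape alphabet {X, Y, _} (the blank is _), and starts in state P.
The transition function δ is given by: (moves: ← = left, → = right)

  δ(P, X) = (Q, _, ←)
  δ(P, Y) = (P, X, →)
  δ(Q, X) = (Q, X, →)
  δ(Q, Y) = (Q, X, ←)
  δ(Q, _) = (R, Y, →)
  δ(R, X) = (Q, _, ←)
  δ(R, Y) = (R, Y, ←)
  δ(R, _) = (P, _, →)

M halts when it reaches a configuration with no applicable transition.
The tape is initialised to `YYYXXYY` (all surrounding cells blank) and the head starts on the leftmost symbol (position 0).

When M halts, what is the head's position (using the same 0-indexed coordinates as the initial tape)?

P | _[Y]YYXXYY_   read Y → write X, move →, go to P
P | _X[Y]YXXYY_   read Y → write X, move →, go to P
P | _XX[Y]XXYY_   read Y → write X, move →, go to P
P | _XXX[X]XYY_   read X → write _, move ←, go to Q
Q | _XX[X]_XYY_   read X → write X, move →, go to Q
Q | _XXX[_]XYY_   read _ → write Y, move →, go to R
R | _XXXY[X]YY_   read X → write _, move ←, go to Q
Q | _XXX[Y]_YY_   read Y → write X, move ←, go to Q
Q | _XX[X]X_YY_   read X → write X, move →, go to Q
Q | _XXX[X]_YY_   read X → write X, move →, go to Q
Q | _XXXX[_]YY_   read _ → write Y, move →, go to R
R | _XXXXY[Y]Y_   read Y → write Y, move ←, go to R
R | _XXXX[Y]YY_   read Y → write Y, move ←, go to R
R | _XXX[X]YYY_   read X → write _, move ←, go to Q
Q | _XX[X]_YYY_   read X → write X, move →, go to Q
Q | _XXX[_]YYY_   read _ → write Y, move →, go to R
R | _XXXY[Y]YY_   read Y → write Y, move ←, go to R
R | _XXX[Y]YYY_   read Y → write Y, move ←, go to R
R | _XX[X]YYYY_   read X → write _, move ←, go to Q
Q | _X[X]_YYYY_   read X → write X, move →, go to Q
Q | _XX[_]YYYY_   read _ → write Y, move →, go to R
R | _XXY[Y]YYY_   read Y → write Y, move ←, go to R
R | _XX[Y]YYYY_   read Y → write Y, move ←, go to R
R | _X[X]YYYYY_   read X → write _, move ←, go to Q
Q | _[X]_YYYYY_   read X → write X, move →, go to Q
Q | _X[_]YYYYY_   read _ → write Y, move →, go to R
R | _XY[Y]YYYY_   read Y → write Y, move ←, go to R
R | _X[Y]YYYYY_   read Y → write Y, move ←, go to R
R | _[X]YYYYYY_   read X → write _, move ←, go to Q
Q | [_]_YYYYYY_   read _ → write Y, move →, go to R
R | Y[_]YYYYYY_   read _ → write _, move →, go to P
P | Y_[Y]YYYYY_   read Y → write X, move →, go to P
P | Y_X[Y]YYYY_   read Y → write X, move →, go to P
P | Y_XX[Y]YYY_   read Y → write X, move →, go to P
P | Y_XXX[Y]YY_   read Y → write X, move →, go to P
P | Y_XXXX[Y]Y_   read Y → write X, move →, go to P
P | Y_XXXXX[Y]_   read Y → write X, move →, go to P
P | Y_XXXXXX[_]
At halt the head is at cell 7.

7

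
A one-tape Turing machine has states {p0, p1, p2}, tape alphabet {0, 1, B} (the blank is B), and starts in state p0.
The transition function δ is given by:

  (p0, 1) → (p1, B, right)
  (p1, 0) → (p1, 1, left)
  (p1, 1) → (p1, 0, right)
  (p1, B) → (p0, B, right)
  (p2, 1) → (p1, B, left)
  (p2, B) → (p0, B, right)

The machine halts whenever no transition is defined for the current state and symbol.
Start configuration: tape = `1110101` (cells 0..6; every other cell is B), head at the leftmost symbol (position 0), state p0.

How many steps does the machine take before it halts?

22

state=p0 head=0 tape=[1]110101BB   (p0,1)→(p1,B,right)
state=p1 head=1 tape=B[1]10101BB   (p1,1)→(p1,0,right)
state=p1 head=2 tape=B0[1]0101BB   (p1,1)→(p1,0,right)
state=p1 head=3 tape=B00[0]101BB   (p1,0)→(p1,1,left)
state=p1 head=2 tape=B0[0]1101BB   (p1,0)→(p1,1,left)
state=p1 head=1 tape=B[0]11101BB   (p1,0)→(p1,1,left)
state=p1 head=0 tape=[B]111101BB   (p1,B)→(p0,B,right)
state=p0 head=1 tape=B[1]11101BB   (p0,1)→(p1,B,right)
state=p1 head=2 tape=BB[1]1101BB   (p1,1)→(p1,0,right)
state=p1 head=3 tape=BB0[1]101BB   (p1,1)→(p1,0,right)
state=p1 head=4 tape=BB00[1]01BB   (p1,1)→(p1,0,right)
state=p1 head=5 tape=BB000[0]1BB   (p1,0)→(p1,1,left)
state=p1 head=4 tape=BB00[0]11BB   (p1,0)→(p1,1,left)
state=p1 head=3 tape=BB0[0]111BB   (p1,0)→(p1,1,left)
state=p1 head=2 tape=BB[0]1111BB   (p1,0)→(p1,1,left)
state=p1 head=1 tape=B[B]11111BB   (p1,B)→(p0,B,right)
state=p0 head=2 tape=BB[1]1111BB   (p0,1)→(p1,B,right)
state=p1 head=3 tape=BBB[1]111BB   (p1,1)→(p1,0,right)
state=p1 head=4 tape=BBB0[1]11BB   (p1,1)→(p1,0,right)
state=p1 head=5 tape=BBB00[1]1BB   (p1,1)→(p1,0,right)
state=p1 head=6 tape=BBB000[1]BB   (p1,1)→(p1,0,right)
state=p1 head=7 tape=BBB0000[B]B   (p1,B)→(p0,B,right)
state=p0 head=8 tape=BBB0000B[B]
M halts after 22 transitions.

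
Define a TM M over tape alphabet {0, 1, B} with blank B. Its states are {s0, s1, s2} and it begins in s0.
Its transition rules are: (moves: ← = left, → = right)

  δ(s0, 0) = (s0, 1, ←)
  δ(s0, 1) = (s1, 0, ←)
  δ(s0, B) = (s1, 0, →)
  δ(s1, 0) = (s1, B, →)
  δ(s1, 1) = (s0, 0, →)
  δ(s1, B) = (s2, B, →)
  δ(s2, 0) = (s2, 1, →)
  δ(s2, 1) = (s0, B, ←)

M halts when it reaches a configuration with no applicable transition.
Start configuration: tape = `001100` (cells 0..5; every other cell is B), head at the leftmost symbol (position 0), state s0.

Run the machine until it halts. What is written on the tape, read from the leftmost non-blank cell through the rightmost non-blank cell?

0BBB0

s0 | BB[0]01100BB   read 0 → write 1, move ←, go to s0
s0 | B[B]101100BB   read B → write 0, move →, go to s1
s1 | B0[1]01100BB   read 1 → write 0, move →, go to s0
s0 | B00[0]1100BB   read 0 → write 1, move ←, go to s0
s0 | B0[0]11100BB   read 0 → write 1, move ←, go to s0
s0 | B[0]111100BB   read 0 → write 1, move ←, go to s0
s0 | [B]1111100BB   read B → write 0, move →, go to s1
s1 | 0[1]111100BB   read 1 → write 0, move →, go to s0
s0 | 00[1]11100BB   read 1 → write 0, move ←, go to s1
s1 | 0[0]011100BB   read 0 → write B, move →, go to s1
s1 | 0B[0]11100BB   read 0 → write B, move →, go to s1
s1 | 0BB[1]1100BB   read 1 → write 0, move →, go to s0
s0 | 0BB0[1]100BB   read 1 → write 0, move ←, go to s1
s1 | 0BB[0]0100BB   read 0 → write B, move →, go to s1
s1 | 0BBB[0]100BB   read 0 → write B, move →, go to s1
s1 | 0BBBB[1]00BB   read 1 → write 0, move →, go to s0
s0 | 0BBBB0[0]0BB   read 0 → write 1, move ←, go to s0
s0 | 0BBBB[0]10BB   read 0 → write 1, move ←, go to s0
s0 | 0BBB[B]110BB   read B → write 0, move →, go to s1
s1 | 0BBB0[1]10BB   read 1 → write 0, move →, go to s0
s0 | 0BBB00[1]0BB   read 1 → write 0, move ←, go to s1
s1 | 0BBB0[0]00BB   read 0 → write B, move →, go to s1
s1 | 0BBB0B[0]0BB   read 0 → write B, move →, go to s1
s1 | 0BBB0BB[0]BB   read 0 → write B, move →, go to s1
s1 | 0BBB0BBB[B]B   read B → write B, move →, go to s2
s2 | 0BBB0BBBB[B]
The non-blank tape span at halt is 0BBB0.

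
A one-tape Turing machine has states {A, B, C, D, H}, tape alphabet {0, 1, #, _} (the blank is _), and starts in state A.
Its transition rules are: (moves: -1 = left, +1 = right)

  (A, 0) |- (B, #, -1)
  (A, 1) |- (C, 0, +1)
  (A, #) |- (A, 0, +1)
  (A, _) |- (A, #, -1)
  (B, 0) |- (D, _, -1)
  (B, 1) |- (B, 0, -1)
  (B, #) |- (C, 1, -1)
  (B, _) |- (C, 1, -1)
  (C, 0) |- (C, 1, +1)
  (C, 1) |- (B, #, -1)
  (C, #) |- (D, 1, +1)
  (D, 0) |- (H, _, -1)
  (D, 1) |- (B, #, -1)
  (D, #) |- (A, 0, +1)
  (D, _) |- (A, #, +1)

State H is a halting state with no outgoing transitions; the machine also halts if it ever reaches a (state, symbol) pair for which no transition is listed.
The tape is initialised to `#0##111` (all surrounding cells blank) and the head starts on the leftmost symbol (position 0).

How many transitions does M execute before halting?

14

A | _[#]0##111   read # → write 0, move +1, go to A
A | _0[0]##111   read 0 → write #, move -1, go to B
B | _[0]###111   read 0 → write _, move -1, go to D
D | [_]_###111   read _ → write #, move +1, go to A
A | #[_]###111   read _ → write #, move -1, go to A
A | [#]####111   read # → write 0, move +1, go to A
A | 0[#]###111   read # → write 0, move +1, go to A
A | 00[#]##111   read # → write 0, move +1, go to A
A | 000[#]#111   read # → write 0, move +1, go to A
A | 0000[#]111   read # → write 0, move +1, go to A
A | 00000[1]11   read 1 → write 0, move +1, go to C
C | 000000[1]1   read 1 → write #, move -1, go to B
B | 00000[0]#1   read 0 → write _, move -1, go to D
D | 0000[0]_#1   read 0 → write _, move -1, go to H
H | 000[0]__#1
M halts after 14 transitions.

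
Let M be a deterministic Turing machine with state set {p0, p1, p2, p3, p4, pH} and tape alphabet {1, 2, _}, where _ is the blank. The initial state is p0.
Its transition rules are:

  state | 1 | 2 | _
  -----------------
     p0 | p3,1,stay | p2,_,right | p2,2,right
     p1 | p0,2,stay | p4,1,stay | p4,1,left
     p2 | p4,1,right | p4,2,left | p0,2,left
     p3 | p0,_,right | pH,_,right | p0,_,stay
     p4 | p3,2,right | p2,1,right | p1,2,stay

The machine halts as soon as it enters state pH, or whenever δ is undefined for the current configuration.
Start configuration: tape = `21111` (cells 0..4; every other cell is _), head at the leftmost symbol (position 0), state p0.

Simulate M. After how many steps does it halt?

14

state=p0 head=0 tape=[2]1111___   (p0,2)→(p2,_,right)
state=p2 head=1 tape=_[1]111___   (p2,1)→(p4,1,right)
state=p4 head=2 tape=_1[1]11___   (p4,1)→(p3,2,right)
state=p3 head=3 tape=_12[1]1___   (p3,1)→(p0,_,right)
state=p0 head=4 tape=_12_[1]___   (p0,1)→(p3,1,stay)
state=p3 head=4 tape=_12_[1]___   (p3,1)→(p0,_,right)
state=p0 head=5 tape=_12__[_]__   (p0,_)→(p2,2,right)
state=p2 head=6 tape=_12__2[_]_   (p2,_)→(p0,2,left)
state=p0 head=5 tape=_12__[2]2_   (p0,2)→(p2,_,right)
state=p2 head=6 tape=_12___[2]_   (p2,2)→(p4,2,left)
state=p4 head=5 tape=_12__[_]2_   (p4,_)→(p1,2,stay)
state=p1 head=5 tape=_12__[2]2_   (p1,2)→(p4,1,stay)
state=p4 head=5 tape=_12__[1]2_   (p4,1)→(p3,2,right)
state=p3 head=6 tape=_12__2[2]_   (p3,2)→(pH,_,right)
state=pH head=7 tape=_12__2_[_]
M halts after 14 transitions.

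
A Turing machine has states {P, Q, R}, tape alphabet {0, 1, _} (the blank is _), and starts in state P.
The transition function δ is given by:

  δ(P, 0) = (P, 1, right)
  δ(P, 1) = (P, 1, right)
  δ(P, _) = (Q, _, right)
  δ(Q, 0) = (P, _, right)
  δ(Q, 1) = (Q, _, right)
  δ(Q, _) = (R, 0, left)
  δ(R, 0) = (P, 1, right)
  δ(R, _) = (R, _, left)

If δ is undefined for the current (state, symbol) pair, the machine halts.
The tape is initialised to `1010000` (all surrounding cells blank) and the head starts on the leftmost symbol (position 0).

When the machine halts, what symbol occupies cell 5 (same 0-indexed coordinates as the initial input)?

P | [1]010000__   read 1 → write 1, move right, go to P
P | 1[0]10000__   read 0 → write 1, move right, go to P
P | 11[1]0000__   read 1 → write 1, move right, go to P
P | 111[0]000__   read 0 → write 1, move right, go to P
P | 1111[0]00__   read 0 → write 1, move right, go to P
P | 11111[0]0__   read 0 → write 1, move right, go to P
P | 111111[0]__   read 0 → write 1, move right, go to P
P | 1111111[_]_   read _ → write _, move right, go to Q
Q | 1111111_[_]   read _ → write 0, move left, go to R
R | 1111111[_]0   read _ → write _, move left, go to R
R | 111111[1]_0
Cell 5 holds 1 when M halts.

1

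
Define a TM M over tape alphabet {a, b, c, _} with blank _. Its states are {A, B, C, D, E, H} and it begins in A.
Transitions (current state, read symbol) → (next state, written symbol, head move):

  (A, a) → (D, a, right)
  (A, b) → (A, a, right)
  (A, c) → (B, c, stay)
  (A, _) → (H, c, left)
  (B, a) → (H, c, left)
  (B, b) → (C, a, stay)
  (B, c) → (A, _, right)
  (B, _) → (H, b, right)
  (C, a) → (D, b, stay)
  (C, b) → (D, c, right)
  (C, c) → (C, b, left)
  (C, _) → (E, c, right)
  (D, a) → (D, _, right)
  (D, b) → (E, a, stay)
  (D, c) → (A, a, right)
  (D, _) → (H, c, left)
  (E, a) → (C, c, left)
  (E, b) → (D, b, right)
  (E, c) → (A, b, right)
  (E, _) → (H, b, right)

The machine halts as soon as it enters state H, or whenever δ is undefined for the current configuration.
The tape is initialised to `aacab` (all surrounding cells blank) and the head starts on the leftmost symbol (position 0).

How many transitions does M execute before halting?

state=A head=0 tape=[a]acab_   (A,a)→(D,a,right)
state=D head=1 tape=a[a]cab_   (D,a)→(D,_,right)
state=D head=2 tape=a_[c]ab_   (D,c)→(A,a,right)
state=A head=3 tape=a_a[a]b_   (A,a)→(D,a,right)
state=D head=4 tape=a_aa[b]_   (D,b)→(E,a,stay)
state=E head=4 tape=a_aa[a]_   (E,a)→(C,c,left)
state=C head=3 tape=a_a[a]c_   (C,a)→(D,b,stay)
state=D head=3 tape=a_a[b]c_   (D,b)→(E,a,stay)
state=E head=3 tape=a_a[a]c_   (E,a)→(C,c,left)
state=C head=2 tape=a_[a]cc_   (C,a)→(D,b,stay)
state=D head=2 tape=a_[b]cc_   (D,b)→(E,a,stay)
state=E head=2 tape=a_[a]cc_   (E,a)→(C,c,left)
state=C head=1 tape=a[_]ccc_   (C,_)→(E,c,right)
state=E head=2 tape=ac[c]cc_   (E,c)→(A,b,right)
state=A head=3 tape=acb[c]c_   (A,c)→(B,c,stay)
state=B head=3 tape=acb[c]c_   (B,c)→(A,_,right)
state=A head=4 tape=acb_[c]_   (A,c)→(B,c,stay)
state=B head=4 tape=acb_[c]_   (B,c)→(A,_,right)
state=A head=5 tape=acb__[_]   (A,_)→(H,c,left)
state=H head=4 tape=acb_[_]c
M halts after 19 transitions.

19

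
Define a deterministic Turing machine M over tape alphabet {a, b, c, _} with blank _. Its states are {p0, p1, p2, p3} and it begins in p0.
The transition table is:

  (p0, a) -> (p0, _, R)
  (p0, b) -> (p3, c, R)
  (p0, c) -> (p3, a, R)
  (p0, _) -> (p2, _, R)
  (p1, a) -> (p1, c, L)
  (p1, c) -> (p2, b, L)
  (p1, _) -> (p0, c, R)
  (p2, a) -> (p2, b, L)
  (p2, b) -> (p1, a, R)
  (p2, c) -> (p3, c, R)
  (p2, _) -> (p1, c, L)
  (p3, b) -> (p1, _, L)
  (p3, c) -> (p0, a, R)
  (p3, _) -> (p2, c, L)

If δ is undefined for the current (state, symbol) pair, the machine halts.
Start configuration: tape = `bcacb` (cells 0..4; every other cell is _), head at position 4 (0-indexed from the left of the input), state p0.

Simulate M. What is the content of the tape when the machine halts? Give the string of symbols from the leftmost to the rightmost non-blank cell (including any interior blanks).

ab_b__b_c

p0 | bcac[b]____   read b → write c, move R, go to p3
p3 | bcacc[_]___   read _ → write c, move L, go to p2
p2 | bcac[c]c___   read c → write c, move R, go to p3
p3 | bcacc[c]___   read c → write a, move R, go to p0
p0 | bcacca[_]__   read _ → write _, move R, go to p2
p2 | bcacca_[_]_   read _ → write c, move L, go to p1
p1 | bcacca[_]c_   read _ → write c, move R, go to p0
p0 | bcaccac[c]_   read c → write a, move R, go to p3
p3 | bcaccaca[_]   read _ → write c, move L, go to p2
p2 | bcaccac[a]c   read a → write b, move L, go to p2
p2 | bcacca[c]bc   read c → write c, move R, go to p3
p3 | bcaccac[b]c   read b → write _, move L, go to p1
p1 | bcacca[c]_c   read c → write b, move L, go to p2
p2 | bcacc[a]b_c   read a → write b, move L, go to p2
p2 | bcac[c]bb_c   read c → write c, move R, go to p3
p3 | bcacc[b]b_c   read b → write _, move L, go to p1
p1 | bcac[c]_b_c   read c → write b, move L, go to p2
p2 | bca[c]b_b_c   read c → write c, move R, go to p3
p3 | bcac[b]_b_c   read b → write _, move L, go to p1
p1 | bca[c]__b_c   read c → write b, move L, go to p2
p2 | bc[a]b__b_c   read a → write b, move L, go to p2
p2 | b[c]bb__b_c   read c → write c, move R, go to p3
p3 | bc[b]b__b_c   read b → write _, move L, go to p1
p1 | b[c]_b__b_c   read c → write b, move L, go to p2
p2 | [b]b_b__b_c   read b → write a, move R, go to p1
p1 | a[b]_b__b_c
The non-blank tape span at halt is ab_b__b_c.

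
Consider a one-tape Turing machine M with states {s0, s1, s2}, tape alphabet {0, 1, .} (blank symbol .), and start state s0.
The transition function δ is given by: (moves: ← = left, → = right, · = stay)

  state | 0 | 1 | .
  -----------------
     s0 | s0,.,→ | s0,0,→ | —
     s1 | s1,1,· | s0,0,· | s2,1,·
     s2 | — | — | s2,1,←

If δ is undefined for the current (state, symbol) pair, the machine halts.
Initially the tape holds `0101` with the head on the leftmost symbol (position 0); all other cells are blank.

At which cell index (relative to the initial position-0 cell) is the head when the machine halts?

s0 | [0]101.   read 0 → write ., move →, go to s0
s0 | .[1]01.   read 1 → write 0, move →, go to s0
s0 | .0[0]1.   read 0 → write ., move →, go to s0
s0 | .0.[1].   read 1 → write 0, move →, go to s0
s0 | .0.0[.]
At halt the head is at cell 4.

4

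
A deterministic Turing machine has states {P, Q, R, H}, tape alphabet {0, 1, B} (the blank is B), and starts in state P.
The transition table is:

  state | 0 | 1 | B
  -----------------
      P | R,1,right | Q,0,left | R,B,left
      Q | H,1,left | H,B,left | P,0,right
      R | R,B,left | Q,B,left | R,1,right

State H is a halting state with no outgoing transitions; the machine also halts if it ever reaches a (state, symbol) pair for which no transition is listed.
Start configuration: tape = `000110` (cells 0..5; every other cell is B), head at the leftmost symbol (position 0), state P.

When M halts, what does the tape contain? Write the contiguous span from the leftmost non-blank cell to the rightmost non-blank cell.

P | BB[0]00110   read 0 → write 1, move right, go to R
R | BB1[0]0110   read 0 → write B, move left, go to R
R | BB[1]B0110   read 1 → write B, move left, go to Q
Q | B[B]BB0110   read B → write 0, move right, go to P
P | B0[B]B0110   read B → write B, move left, go to R
R | B[0]BB0110   read 0 → write B, move left, go to R
R | [B]BBB0110   read B → write 1, move right, go to R
R | 1[B]BB0110   read B → write 1, move right, go to R
R | 11[B]B0110   read B → write 1, move right, go to R
R | 111[B]0110   read B → write 1, move right, go to R
R | 1111[0]110   read 0 → write B, move left, go to R
R | 111[1]B110   read 1 → write B, move left, go to Q
Q | 11[1]BB110   read 1 → write B, move left, go to H
H | 1[1]BBB110
The non-blank tape span at halt is 11BBB110.

11BBB110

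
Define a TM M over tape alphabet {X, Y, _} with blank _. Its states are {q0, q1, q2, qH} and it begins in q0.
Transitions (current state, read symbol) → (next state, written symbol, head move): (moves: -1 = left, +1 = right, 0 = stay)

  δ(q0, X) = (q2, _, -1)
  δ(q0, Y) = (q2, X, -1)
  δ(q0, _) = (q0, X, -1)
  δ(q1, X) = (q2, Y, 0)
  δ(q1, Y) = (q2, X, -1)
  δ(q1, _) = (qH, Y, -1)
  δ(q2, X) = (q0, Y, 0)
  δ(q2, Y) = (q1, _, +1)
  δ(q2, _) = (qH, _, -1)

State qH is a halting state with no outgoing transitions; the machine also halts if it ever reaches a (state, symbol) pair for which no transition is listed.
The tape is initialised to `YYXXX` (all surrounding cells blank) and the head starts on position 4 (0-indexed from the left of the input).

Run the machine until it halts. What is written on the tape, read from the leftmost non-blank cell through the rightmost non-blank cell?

state=q0 head=4 tape=YYXX[X]   (q0,X)→(q2,_,-1)
state=q2 head=3 tape=YYX[X]_   (q2,X)→(q0,Y,0)
state=q0 head=3 tape=YYX[Y]_   (q0,Y)→(q2,X,-1)
state=q2 head=2 tape=YY[X]X_   (q2,X)→(q0,Y,0)
state=q0 head=2 tape=YY[Y]X_   (q0,Y)→(q2,X,-1)
state=q2 head=1 tape=Y[Y]XX_   (q2,Y)→(q1,_,+1)
state=q1 head=2 tape=Y_[X]X_   (q1,X)→(q2,Y,0)
state=q2 head=2 tape=Y_[Y]X_   (q2,Y)→(q1,_,+1)
state=q1 head=3 tape=Y__[X]_   (q1,X)→(q2,Y,0)
state=q2 head=3 tape=Y__[Y]_   (q2,Y)→(q1,_,+1)
state=q1 head=4 tape=Y___[_]   (q1,_)→(qH,Y,-1)
state=qH head=3 tape=Y__[_]Y
The non-blank tape span at halt is Y___Y.

Y___Y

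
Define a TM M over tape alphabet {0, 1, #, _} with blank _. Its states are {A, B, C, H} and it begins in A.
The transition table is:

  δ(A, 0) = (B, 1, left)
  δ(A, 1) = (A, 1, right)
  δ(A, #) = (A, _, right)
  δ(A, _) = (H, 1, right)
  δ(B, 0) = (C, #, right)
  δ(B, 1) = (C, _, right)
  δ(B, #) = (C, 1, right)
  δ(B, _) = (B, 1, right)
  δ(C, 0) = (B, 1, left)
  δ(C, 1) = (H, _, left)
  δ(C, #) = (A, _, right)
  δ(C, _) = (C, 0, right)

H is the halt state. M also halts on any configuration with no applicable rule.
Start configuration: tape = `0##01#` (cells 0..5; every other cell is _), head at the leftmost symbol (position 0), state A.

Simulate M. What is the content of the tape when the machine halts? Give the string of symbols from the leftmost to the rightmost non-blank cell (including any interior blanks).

1__1__#

state=A head=0 tape=_[0]##01#   (A,0)→(B,1,left)
state=B head=-1 tape=[_]1##01#   (B,_)→(B,1,right)
state=B head=0 tape=1[1]##01#   (B,1)→(C,_,right)
state=C head=1 tape=1_[#]#01#   (C,#)→(A,_,right)
state=A head=2 tape=1__[#]01#   (A,#)→(A,_,right)
state=A head=3 tape=1___[0]1#   (A,0)→(B,1,left)
state=B head=2 tape=1__[_]11#   (B,_)→(B,1,right)
state=B head=3 tape=1__1[1]1#   (B,1)→(C,_,right)
state=C head=4 tape=1__1_[1]#   (C,1)→(H,_,left)
state=H head=3 tape=1__1[_]_#
The non-blank tape span at halt is 1__1__#.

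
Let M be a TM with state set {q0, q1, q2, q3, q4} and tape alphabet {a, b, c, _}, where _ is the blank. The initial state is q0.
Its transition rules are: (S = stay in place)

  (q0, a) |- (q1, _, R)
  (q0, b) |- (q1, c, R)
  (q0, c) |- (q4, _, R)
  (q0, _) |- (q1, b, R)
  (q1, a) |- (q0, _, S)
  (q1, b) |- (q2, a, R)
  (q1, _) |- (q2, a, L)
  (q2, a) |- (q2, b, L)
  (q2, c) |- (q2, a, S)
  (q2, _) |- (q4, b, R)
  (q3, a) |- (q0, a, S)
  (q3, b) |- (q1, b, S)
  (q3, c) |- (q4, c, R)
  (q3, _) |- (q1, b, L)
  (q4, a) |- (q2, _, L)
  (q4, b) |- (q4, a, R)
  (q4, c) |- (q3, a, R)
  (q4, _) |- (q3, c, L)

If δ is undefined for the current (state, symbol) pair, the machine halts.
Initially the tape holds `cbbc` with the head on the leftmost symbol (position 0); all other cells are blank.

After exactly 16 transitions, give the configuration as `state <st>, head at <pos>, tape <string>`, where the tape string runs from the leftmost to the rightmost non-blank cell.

q0 | [c]bbc___   read c → write _, move R, go to q4
q4 | _[b]bc___   read b → write a, move R, go to q4
q4 | _a[b]c___   read b → write a, move R, go to q4
q4 | _aa[c]___   read c → write a, move R, go to q3
q3 | _aaa[_]__   read _ → write b, move L, go to q1
q1 | _aa[a]b__   read a → write _, move S, go to q0
q0 | _aa[_]b__   read _ → write b, move R, go to q1
q1 | _aab[b]__   read b → write a, move R, go to q2
q2 | _aaba[_]_   read _ → write b, move R, go to q4
q4 | _aabab[_]   read _ → write c, move L, go to q3
q3 | _aaba[b]c   read b → write b, move S, go to q1
q1 | _aaba[b]c   read b → write a, move R, go to q2
q2 | _aabaa[c]   read c → write a, move S, go to q2
q2 | _aabaa[a]   read a → write b, move L, go to q2
q2 | _aaba[a]b   read a → write b, move L, go to q2
q2 | _aab[a]bb   read a → write b, move L, go to q2
q2 | _aa[b]bbb
After 16 steps: state q2, head at 3, tape aabbbb.

state q2, head at 3, tape aabbbb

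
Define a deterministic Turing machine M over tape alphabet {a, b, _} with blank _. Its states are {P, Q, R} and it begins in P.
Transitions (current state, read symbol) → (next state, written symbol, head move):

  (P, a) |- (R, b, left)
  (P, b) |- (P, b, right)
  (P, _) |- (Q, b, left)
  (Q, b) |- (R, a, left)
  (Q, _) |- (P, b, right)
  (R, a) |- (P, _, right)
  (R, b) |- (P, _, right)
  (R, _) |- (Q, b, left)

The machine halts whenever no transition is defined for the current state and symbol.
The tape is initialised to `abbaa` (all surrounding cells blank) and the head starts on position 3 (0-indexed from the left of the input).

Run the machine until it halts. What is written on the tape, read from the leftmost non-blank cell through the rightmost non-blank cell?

abbbbbbb

state=P head=3 tape=abb[a]a___   (P,a)→(R,b,left)
state=R head=2 tape=ab[b]ba___   (R,b)→(P,_,right)
state=P head=3 tape=ab_[b]a___   (P,b)→(P,b,right)
state=P head=4 tape=ab_b[a]___   (P,a)→(R,b,left)
state=R head=3 tape=ab_[b]b___   (R,b)→(P,_,right)
state=P head=4 tape=ab__[b]___   (P,b)→(P,b,right)
state=P head=5 tape=ab__b[_]__   (P,_)→(Q,b,left)
state=Q head=4 tape=ab__[b]b__   (Q,b)→(R,a,left)
state=R head=3 tape=ab_[_]ab__   (R,_)→(Q,b,left)
state=Q head=2 tape=ab[_]bab__   (Q,_)→(P,b,right)
state=P head=3 tape=abb[b]ab__   (P,b)→(P,b,right)
state=P head=4 tape=abbb[a]b__   (P,a)→(R,b,left)
state=R head=3 tape=abb[b]bb__   (R,b)→(P,_,right)
state=P head=4 tape=abb_[b]b__   (P,b)→(P,b,right)
state=P head=5 tape=abb_b[b]__   (P,b)→(P,b,right)
state=P head=6 tape=abb_bb[_]_   (P,_)→(Q,b,left)
state=Q head=5 tape=abb_b[b]b_   (Q,b)→(R,a,left)
state=R head=4 tape=abb_[b]ab_   (R,b)→(P,_,right)
state=P head=5 tape=abb__[a]b_   (P,a)→(R,b,left)
state=R head=4 tape=abb_[_]bb_   (R,_)→(Q,b,left)
state=Q head=3 tape=abb[_]bbb_   (Q,_)→(P,b,right)
state=P head=4 tape=abbb[b]bb_   (P,b)→(P,b,right)
state=P head=5 tape=abbbb[b]b_   (P,b)→(P,b,right)
state=P head=6 tape=abbbbb[b]_   (P,b)→(P,b,right)
state=P head=7 tape=abbbbbb[_]   (P,_)→(Q,b,left)
state=Q head=6 tape=abbbbb[b]b   (Q,b)→(R,a,left)
state=R head=5 tape=abbbb[b]ab   (R,b)→(P,_,right)
state=P head=6 tape=abbbb_[a]b   (P,a)→(R,b,left)
state=R head=5 tape=abbbb[_]bb   (R,_)→(Q,b,left)
state=Q head=4 tape=abbb[b]bbb   (Q,b)→(R,a,left)
state=R head=3 tape=abb[b]abbb   (R,b)→(P,_,right)
state=P head=4 tape=abb_[a]bbb   (P,a)→(R,b,left)
state=R head=3 tape=abb[_]bbbb   (R,_)→(Q,b,left)
state=Q head=2 tape=ab[b]bbbbb   (Q,b)→(R,a,left)
state=R head=1 tape=a[b]abbbbb   (R,b)→(P,_,right)
state=P head=2 tape=a_[a]bbbbb   (P,a)→(R,b,left)
state=R head=1 tape=a[_]bbbbbb   (R,_)→(Q,b,left)
state=Q head=0 tape=[a]bbbbbbb
The non-blank tape span at halt is abbbbbbb.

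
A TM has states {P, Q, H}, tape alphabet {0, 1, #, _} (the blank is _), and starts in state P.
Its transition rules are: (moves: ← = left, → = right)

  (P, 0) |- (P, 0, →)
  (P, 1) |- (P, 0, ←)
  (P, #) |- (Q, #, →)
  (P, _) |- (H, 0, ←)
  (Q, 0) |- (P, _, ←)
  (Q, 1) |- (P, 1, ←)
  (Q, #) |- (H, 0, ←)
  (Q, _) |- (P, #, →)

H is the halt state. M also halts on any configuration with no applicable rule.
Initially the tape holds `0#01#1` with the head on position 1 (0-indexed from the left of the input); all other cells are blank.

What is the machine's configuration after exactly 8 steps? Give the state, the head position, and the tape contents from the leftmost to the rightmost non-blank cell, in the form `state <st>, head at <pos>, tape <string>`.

state Q, head at 3, tape 0##_#1

state=P head=1 tape=0[#]01#1   (P,#)→(Q,#,→)
state=Q head=2 tape=0#[0]1#1   (Q,0)→(P,_,←)
state=P head=1 tape=0[#]_1#1   (P,#)→(Q,#,→)
state=Q head=2 tape=0#[_]1#1   (Q,_)→(P,#,→)
state=P head=3 tape=0##[1]#1   (P,1)→(P,0,←)
state=P head=2 tape=0#[#]0#1   (P,#)→(Q,#,→)
state=Q head=3 tape=0##[0]#1   (Q,0)→(P,_,←)
state=P head=2 tape=0#[#]_#1   (P,#)→(Q,#,→)
state=Q head=3 tape=0##[_]#1
After 8 steps: state Q, head at 3, tape 0##_#1.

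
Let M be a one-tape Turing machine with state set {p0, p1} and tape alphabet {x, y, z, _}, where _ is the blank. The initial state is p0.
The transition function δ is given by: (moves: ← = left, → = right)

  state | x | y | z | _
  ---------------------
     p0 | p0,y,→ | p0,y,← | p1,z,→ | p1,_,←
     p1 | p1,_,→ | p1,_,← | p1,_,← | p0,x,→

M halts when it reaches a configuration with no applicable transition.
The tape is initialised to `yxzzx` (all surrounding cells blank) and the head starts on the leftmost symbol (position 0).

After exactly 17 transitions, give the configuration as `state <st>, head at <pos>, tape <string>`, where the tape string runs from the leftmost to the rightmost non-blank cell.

state p0, head at -1, tape yyyxzzx

p0 | ___[y]xzzx   read y → write y, move ←, go to p0
p0 | __[_]yxzzx   read _ → write _, move ←, go to p1
p1 | _[_]_yxzzx   read _ → write x, move →, go to p0
p0 | _x[_]yxzzx   read _ → write _, move ←, go to p1
p1 | _[x]_yxzzx   read x → write _, move →, go to p1
p1 | __[_]yxzzx   read _ → write x, move →, go to p0
p0 | __x[y]xzzx   read y → write y, move ←, go to p0
p0 | __[x]yxzzx   read x → write y, move →, go to p0
p0 | __y[y]xzzx   read y → write y, move ←, go to p0
p0 | __[y]yxzzx   read y → write y, move ←, go to p0
p0 | _[_]yyxzzx   read _ → write _, move ←, go to p1
p1 | [_]_yyxzzx   read _ → write x, move →, go to p0
p0 | x[_]yyxzzx   read _ → write _, move ←, go to p1
p1 | [x]_yyxzzx   read x → write _, move →, go to p1
p1 | _[_]yyxzzx   read _ → write x, move →, go to p0
p0 | _x[y]yxzzx   read y → write y, move ←, go to p0
p0 | _[x]yyxzzx   read x → write y, move →, go to p0
p0 | _y[y]yxzzx
After 17 steps: state p0, head at -1, tape yyyxzzx.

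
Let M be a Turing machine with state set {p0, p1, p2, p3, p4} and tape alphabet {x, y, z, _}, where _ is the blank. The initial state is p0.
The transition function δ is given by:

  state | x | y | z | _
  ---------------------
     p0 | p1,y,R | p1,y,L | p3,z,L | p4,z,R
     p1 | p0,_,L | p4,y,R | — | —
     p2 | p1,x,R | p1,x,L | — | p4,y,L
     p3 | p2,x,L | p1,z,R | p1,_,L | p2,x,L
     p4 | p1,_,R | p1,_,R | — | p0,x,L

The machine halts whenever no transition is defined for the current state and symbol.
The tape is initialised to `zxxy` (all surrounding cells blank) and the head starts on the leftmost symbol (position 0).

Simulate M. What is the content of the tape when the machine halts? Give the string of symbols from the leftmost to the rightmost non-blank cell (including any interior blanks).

p0 | ____[z]xxy   read z → write z, move L, go to p3
p3 | ___[_]zxxy   read _ → write x, move L, go to p2
p2 | __[_]xzxxy   read _ → write y, move L, go to p4
p4 | _[_]yxzxxy   read _ → write x, move L, go to p0
p0 | [_]xyxzxxy   read _ → write z, move R, go to p4
p4 | z[x]yxzxxy   read x → write _, move R, go to p1
p1 | z_[y]xzxxy   read y → write y, move R, go to p4
p4 | z_y[x]zxxy   read x → write _, move R, go to p1
p1 | z_y_[z]xxy
The non-blank tape span at halt is z_y_zxxy.

z_y_zxxy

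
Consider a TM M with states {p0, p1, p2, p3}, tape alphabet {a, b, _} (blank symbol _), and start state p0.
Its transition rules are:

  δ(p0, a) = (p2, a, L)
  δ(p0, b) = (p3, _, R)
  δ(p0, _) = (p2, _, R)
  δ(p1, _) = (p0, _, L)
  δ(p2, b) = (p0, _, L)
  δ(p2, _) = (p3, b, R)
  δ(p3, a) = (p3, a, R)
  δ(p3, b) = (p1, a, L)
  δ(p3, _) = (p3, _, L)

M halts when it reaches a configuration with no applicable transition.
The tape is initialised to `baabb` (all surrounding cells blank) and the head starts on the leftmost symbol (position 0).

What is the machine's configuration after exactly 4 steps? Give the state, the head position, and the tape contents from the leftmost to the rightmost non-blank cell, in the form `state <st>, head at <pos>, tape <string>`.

p0 | [b]aabb   read b → write _, move R, go to p3
p3 | _[a]abb   read a → write a, move R, go to p3
p3 | _a[a]bb   read a → write a, move R, go to p3
p3 | _aa[b]b   read b → write a, move L, go to p1
p1 | _a[a]ab
After 4 steps: state p1, head at 2, tape aaab.

state p1, head at 2, tape aaab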